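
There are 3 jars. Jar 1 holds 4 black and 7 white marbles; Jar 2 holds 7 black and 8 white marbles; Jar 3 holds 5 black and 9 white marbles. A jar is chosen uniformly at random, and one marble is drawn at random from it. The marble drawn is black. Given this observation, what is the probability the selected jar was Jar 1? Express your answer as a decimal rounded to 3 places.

Posterior probability ≈ 0.306

Tabulate prior·likelihood by source: [1] prior 0.333333, lik 0.3636, product 0.1212; [2] prior 0.333333, lik 0.4667, product 0.1556; [3] prior 0.333333, lik 0.3571, product 0.1190.
Normalizing constant = 0.39582; the posterior for Jar 1 is its product over the sum, 0.1212/0.39582 = 0.306.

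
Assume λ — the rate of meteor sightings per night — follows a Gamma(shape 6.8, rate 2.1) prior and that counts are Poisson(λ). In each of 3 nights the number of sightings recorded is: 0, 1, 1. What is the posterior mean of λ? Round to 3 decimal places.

Total count ∑xᵢ = 2 over n = 3 nights.
Gamma is conjugate to the Poisson likelihood: posterior is Gamma(shape = 6.8+2 = 8.8, rate = 2.1+3 = 5.1).
Posterior mean = shape/rate = 8.8/5.1 = 1.725.

Posterior mean ≈ 1.725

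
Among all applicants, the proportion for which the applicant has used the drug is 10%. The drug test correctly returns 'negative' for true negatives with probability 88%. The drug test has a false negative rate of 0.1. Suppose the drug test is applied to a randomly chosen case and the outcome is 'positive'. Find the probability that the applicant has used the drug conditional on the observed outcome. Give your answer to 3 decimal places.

Let H be the event that the applicant has used the drug. P(H) = 0.1, so P(¬H) = 0.9. With E the 'positive' result, P(E|H) = 0.9 and P(E|¬H) = 0.12.
P(E) = 0.9·0.1 + 0.12·0.9 = 0.090000 + 0.10800 = 0.19800.
By Bayes' theorem, P(H|E) = 0.090000 / 0.19800 = 0.455.

P(H | E) ≈ 0.455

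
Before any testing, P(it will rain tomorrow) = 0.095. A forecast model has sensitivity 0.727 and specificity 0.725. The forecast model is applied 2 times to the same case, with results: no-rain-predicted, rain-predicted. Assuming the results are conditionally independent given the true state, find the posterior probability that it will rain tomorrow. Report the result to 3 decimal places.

With H the event that it will rain tomorrow, the joint likelihood of the observed sequence is P(data|H) = 0.273·0.727 = 0.19847 and P(data|¬H) = 0.725·0.275 = 0.19937.
Bayes: P(H|data) = 0.095·0.19847 / (0.095·0.19847 + 0.905·0.19937) = 0.018855/0.19929 = 0.0946.

Posterior P(H) ≈ 0.095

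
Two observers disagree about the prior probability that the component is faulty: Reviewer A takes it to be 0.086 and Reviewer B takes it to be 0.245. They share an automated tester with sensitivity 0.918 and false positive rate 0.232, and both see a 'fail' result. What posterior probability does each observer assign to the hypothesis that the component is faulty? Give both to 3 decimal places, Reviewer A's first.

Reviewer A: 0.271; Reviewer B: 0.562

P('+'|H) = 0.918, P('+'|¬H) = 0.232.
Reviewer A: numerator 0.918·0.086 = 0.078948; evidence = 0.078948+0.232·0.914 = 0.29100; posterior = 0.271.
Reviewer B: numerator 0.918·0.245 = 0.22491; evidence = 0.22491+0.232·0.755 = 0.40007; posterior = 0.562.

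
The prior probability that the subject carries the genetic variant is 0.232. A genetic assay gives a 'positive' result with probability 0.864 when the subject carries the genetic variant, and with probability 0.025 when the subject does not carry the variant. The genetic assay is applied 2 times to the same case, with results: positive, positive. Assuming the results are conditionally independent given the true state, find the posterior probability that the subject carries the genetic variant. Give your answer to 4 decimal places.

With H the event that the subject carries the genetic variant, the joint likelihood of the observed sequence is P(data|H) = 0.864·0.864 = 0.74650 and P(data|¬H) = 0.025·0.025 = 0.00062500.
Bayes: P(H|data) = 0.232·0.74650 / (0.232·0.74650 + 0.768·0.00062500) = 0.17319/0.17367 = 0.9972.

Posterior P(H) ≈ 0.9972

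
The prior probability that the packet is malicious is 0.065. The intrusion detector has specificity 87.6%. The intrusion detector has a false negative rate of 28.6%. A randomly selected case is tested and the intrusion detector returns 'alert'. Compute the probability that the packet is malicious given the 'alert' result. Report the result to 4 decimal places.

Let H be the event that the packet is malicious. P(H) = 0.065, so P(¬H) = 0.935. With E the 'alert' result, P(E|H) = 0.714 and P(E|¬H) = 0.124.
P(E) = 0.714·0.065 + 0.124·0.935 = 0.046410 + 0.11594 = 0.16235.
By Bayes' theorem, P(H|E) = 0.046410 / 0.16235 = 0.2859.

P(H | E) ≈ 0.2859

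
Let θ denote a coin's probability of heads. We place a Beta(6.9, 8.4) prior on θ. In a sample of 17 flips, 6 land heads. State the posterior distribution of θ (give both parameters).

Posterior: Beta(12.9, 19.4)

The binomial likelihood is conjugate to the Beta prior: with 6 successes and 11 failures, the posterior is Beta(6.9+6, 8.4+11) = Beta(12.9, 19.4).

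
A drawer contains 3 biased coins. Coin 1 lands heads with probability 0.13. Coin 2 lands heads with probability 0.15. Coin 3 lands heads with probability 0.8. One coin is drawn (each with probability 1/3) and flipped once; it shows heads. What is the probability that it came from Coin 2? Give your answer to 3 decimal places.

P(heads|C1) = 0.13; P(heads|C2) = 0.15; P(heads|C3) = 0.8.
Prior × likelihood for each source: 0.333333·0.13=0.04333, 0.333333·0.15=0.05000, 0.333333·0.8=0.2667. Summing gives P(heads) = 0.36000.
P(Coin 2 | heads) = 0.05000 / 0.36000 = 0.139.

Posterior probability ≈ 0.139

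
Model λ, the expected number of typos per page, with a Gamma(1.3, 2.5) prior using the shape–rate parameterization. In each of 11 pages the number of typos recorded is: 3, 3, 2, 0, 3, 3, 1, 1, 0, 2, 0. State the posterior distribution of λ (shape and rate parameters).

Total count ∑xᵢ = 18 over n = 11 pages.
Gamma is conjugate to the Poisson likelihood: posterior is Gamma(shape = 1.3+18 = 19.3, rate = 2.5+11 = 13.5).

Posterior: Gamma(shape=19.3, rate=13.5)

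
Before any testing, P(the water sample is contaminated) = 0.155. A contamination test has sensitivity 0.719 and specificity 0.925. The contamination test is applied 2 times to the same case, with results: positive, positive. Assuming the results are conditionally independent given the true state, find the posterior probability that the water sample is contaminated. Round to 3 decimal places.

Let H be the event that the water sample is contaminated; start with P(H) = 0.155. P('positive'|H) = 0.719, P('positive'|¬H) = 0.075.
Update on result 1 ('positive'): P(H) ← 0.719·0.1550 / (0.719·0.1550 + 0.075·0.8450) = 0.11144/0.17482 = 0.6375.
Update on result 2 ('positive'): P(H) ← 0.719·0.6375 / (0.719·0.6375 + 0.075·0.3625) = 0.45835/0.48554 = 0.9440.

Posterior P(H) ≈ 0.944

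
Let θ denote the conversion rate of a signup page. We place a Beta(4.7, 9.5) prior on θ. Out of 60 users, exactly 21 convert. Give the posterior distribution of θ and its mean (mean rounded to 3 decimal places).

The binomial likelihood is conjugate to the Beta prior: with 21 successes and 39 failures, the posterior is Beta(4.7+21, 9.5+39) = Beta(25.7, 48.5).
E[θ | data] = 25.7/(25.7+48.5) = 0.346.

Posterior: Beta(25.7, 48.5); mean ≈ 0.346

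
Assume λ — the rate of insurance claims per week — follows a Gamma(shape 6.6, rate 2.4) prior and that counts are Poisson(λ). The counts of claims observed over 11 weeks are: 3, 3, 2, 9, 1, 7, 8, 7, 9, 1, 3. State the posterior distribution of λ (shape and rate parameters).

Posterior: Gamma(shape=59.6, rate=13.4)

The Poisson likelihood adds the total count to the shape and the number of exposure periods to the rate. Here ∑xᵢ = 53 and n = 11, so shape 6.6→59.6 and rate 2.4→13.4.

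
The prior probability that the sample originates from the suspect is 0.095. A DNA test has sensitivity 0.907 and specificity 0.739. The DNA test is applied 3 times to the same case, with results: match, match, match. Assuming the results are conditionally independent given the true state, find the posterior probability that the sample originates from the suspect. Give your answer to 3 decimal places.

Let H be the event that the sample originates from the suspect; start with P(H) = 0.095. P('match'|H) = 0.907, P('match'|¬H) = 0.261.
Update on result 1 ('match'): P(H) ← 0.907·0.0950 / (0.907·0.0950 + 0.261·0.9050) = 0.086165/0.32237 = 0.2673.
Update on result 2 ('match'): P(H) ← 0.907·0.2673 / (0.907·0.2673 + 0.261·0.7327) = 0.24243/0.43367 = 0.5590.
Update on result 3 ('match'): P(H) ← 0.907·0.5590 / (0.907·0.5590 + 0.261·0.4410) = 0.50703/0.62213 = 0.8150.

Posterior P(H) ≈ 0.815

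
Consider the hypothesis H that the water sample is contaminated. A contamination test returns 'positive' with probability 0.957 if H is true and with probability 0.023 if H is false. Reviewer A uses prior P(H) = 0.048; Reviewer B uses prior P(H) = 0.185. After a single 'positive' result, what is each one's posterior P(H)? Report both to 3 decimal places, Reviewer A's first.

The likelihood ratio for a 'positive' result is 0.957/0.023 = 41.609.
Reviewer A: prior odds 0.048/0.952 = 0.050420; posterior odds 2.0979; posterior probability 0.677.
Reviewer B: prior odds 0.185/0.815 = 0.22699; posterior odds 9.4449; posterior probability 0.904.

Reviewer A: 0.677; Reviewer B: 0.904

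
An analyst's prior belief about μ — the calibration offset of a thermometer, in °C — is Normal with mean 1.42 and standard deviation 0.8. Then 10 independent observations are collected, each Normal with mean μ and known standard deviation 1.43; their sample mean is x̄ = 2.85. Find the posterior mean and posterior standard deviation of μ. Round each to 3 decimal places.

Posterior mean ≈ 2.504; posterior SD ≈ 0.394

Prior precision 1/τ₀² = 1/0.8² = 1.56250; data precision n/σ² = 10/1.43² = 4.89021.
Posterior precision = 1.56250 + 4.89021 = 6.45271, giving posterior SD = 1/√6.45271 = 0.394.
Posterior mean = (1.56250·1.42 + 4.89021·2.85) / 6.45271 = 2.504.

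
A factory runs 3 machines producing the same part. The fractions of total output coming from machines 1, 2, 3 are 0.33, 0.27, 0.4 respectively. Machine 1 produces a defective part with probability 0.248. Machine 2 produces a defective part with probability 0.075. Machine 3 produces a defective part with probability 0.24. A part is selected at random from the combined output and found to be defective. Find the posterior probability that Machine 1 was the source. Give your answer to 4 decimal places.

P(defective|M1) = 0.248; P(defective|M2) = 0.075; P(defective|M3) = 0.24.
Prior × likelihood for each source: 0.33·0.248=0.08184, 0.27·0.075=0.02025, 0.4·0.24=0.09600. Summing gives P(defective) = 0.19809.
P(Machine 1 | defective) = 0.08184 / 0.19809 = 0.4131.

Posterior probability ≈ 0.4131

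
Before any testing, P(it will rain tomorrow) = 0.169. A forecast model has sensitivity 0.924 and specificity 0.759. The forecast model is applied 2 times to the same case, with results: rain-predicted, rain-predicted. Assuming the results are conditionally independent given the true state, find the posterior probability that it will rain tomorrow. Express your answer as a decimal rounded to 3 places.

With H the event that it will rain tomorrow, the joint likelihood of the observed sequence is P(data|H) = 0.924·0.924 = 0.85378 and P(data|¬H) = 0.241·0.241 = 0.058081.
Bayes: P(H|data) = 0.169·0.85378 / (0.169·0.85378 + 0.831·0.058081) = 0.14429/0.19255 = 0.7493.

Posterior P(H) ≈ 0.749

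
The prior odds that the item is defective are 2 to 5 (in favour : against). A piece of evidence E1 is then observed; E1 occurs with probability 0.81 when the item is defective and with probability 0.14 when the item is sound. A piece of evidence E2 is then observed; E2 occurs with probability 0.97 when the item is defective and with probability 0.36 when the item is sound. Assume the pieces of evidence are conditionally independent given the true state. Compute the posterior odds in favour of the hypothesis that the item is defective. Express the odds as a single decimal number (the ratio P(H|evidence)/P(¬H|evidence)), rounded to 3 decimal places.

Prior odds = 2/5 = 0.40000.
Likelihood ratio for E1 = 0.81/0.14 = 5.7857.
Likelihood ratio for E2 = 0.97/0.36 = 2.6944.
Posterior odds = prior odds × LR₁ × LR₂ = 6.2357.

Posterior odds ≈ 6.236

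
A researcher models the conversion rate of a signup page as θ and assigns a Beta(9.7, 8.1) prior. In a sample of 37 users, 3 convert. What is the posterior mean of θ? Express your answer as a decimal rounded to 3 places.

Observing 3 successes and 34 failures updates Beta(9.7, 8.1) by adding the success and failure counts to the two shape parameters: α = 9.7+3 = 12.7, β = 8.1+34 = 42.1.
E[θ | data] = 12.7/(12.7+42.1) = 0.232.

Posterior mean ≈ 0.232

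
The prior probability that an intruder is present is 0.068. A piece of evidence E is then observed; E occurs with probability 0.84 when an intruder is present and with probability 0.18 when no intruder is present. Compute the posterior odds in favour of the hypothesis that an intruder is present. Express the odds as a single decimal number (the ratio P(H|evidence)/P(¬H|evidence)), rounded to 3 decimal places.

Posterior odds ≈ 0.340

Prior odds = 0.068/(1−0.068) = 0.072961. In log-odds, ln(0.072961) = -2.6178.
Add log likelihood ratio: ln(4.6667) = 1.5404.
Posterior log-odds = -1.0774, so posterior odds = exp(-1.0774) = 0.34049.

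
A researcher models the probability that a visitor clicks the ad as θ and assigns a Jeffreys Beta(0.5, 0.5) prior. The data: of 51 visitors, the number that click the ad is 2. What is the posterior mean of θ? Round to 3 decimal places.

Posterior mean ≈ 0.048

The binomial likelihood is conjugate to the Beta prior: with 2 successes and 49 failures, the posterior is Beta(0.5+2, 0.5+49) = Beta(2.5, 49.5).
E[θ | data] = 2.5/(2.5+49.5) = 0.048.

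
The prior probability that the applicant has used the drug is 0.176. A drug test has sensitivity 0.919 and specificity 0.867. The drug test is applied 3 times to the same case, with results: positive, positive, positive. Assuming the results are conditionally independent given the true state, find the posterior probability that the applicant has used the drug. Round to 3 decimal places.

Posterior P(H) ≈ 0.986

With H the event that the applicant has used the drug, the joint likelihood of the observed sequence is P(data|H) = 0.919·0.919·0.919 = 0.77615 and P(data|¬H) = 0.133·0.133·0.133 = 0.0023526.
Bayes: P(H|data) = 0.176·0.77615 / (0.176·0.77615 + 0.824·0.0023526) = 0.13660/0.13854 = 0.9860.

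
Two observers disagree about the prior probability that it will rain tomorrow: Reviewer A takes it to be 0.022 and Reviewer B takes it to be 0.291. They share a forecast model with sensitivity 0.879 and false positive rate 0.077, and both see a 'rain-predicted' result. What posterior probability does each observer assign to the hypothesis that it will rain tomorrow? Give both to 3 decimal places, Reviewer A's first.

P('+'|H) = 0.879, P('+'|¬H) = 0.077.
Reviewer A: numerator 0.879·0.022 = 0.019338; evidence = 0.019338+0.077·0.978 = 0.094644; posterior = 0.204.
Reviewer B: numerator 0.879·0.291 = 0.25579; evidence = 0.25579+0.077·0.709 = 0.31038; posterior = 0.824.

Reviewer A: 0.204; Reviewer B: 0.824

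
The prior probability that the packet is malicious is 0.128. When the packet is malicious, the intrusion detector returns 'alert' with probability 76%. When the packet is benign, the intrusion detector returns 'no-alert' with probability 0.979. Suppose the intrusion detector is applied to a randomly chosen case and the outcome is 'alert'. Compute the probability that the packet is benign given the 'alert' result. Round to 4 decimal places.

Write H for 'the packet is malicious'. Prior odds H:¬H = 0.128/0.872 = 0.14679. For the 'alert' outcome, the likelihood ratio is 0.76/0.021 = 36.190.
Posterior odds = 0.14679 × 36.190 = 5.3124, so P(H|E) = 5.3124/(1+5.3124) = 0.8416. Then P(¬H|E) = 1 − 0.8416 = 0.1584.

P(¬H | E) ≈ 0.1584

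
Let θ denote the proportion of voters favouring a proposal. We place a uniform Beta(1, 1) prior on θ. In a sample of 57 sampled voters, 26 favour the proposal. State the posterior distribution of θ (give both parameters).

Posterior: Beta(27, 32)

Observing 26 successes and 31 failures updates Beta(1, 1) by adding the success and failure counts to the two shape parameters: α = 1+26 = 27, β = 1+31 = 32.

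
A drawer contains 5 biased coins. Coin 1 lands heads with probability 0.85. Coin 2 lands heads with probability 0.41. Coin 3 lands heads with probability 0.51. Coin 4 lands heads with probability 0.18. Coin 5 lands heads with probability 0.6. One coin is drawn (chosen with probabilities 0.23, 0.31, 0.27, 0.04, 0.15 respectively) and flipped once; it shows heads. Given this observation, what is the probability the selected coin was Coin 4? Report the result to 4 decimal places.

Posterior probability ≈ 0.0129

Tabulate prior·likelihood by source: [1] prior 0.23, lik 0.85, product 0.1955; [2] prior 0.31, lik 0.41, product 0.1271; [3] prior 0.27, lik 0.51, product 0.1377; [4] prior 0.04, lik 0.18, product 0.007200; [5] prior 0.15, lik 0.6, product 0.09000.
Normalizing constant = 0.55750; the posterior for Coin 4 is its product over the sum, 0.007200/0.55750 = 0.0129.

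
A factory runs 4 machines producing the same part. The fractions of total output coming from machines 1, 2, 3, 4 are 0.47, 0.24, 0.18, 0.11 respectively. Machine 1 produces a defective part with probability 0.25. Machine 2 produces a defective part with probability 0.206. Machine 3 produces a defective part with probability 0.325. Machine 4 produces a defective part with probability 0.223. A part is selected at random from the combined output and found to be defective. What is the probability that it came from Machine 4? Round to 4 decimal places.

Posterior probability ≈ 0.0981

Tabulate prior·likelihood by source: [1] prior 0.47, lik 0.25, product 0.1175; [2] prior 0.24, lik 0.206, product 0.04944; [3] prior 0.18, lik 0.325, product 0.05850; [4] prior 0.11, lik 0.223, product 0.02453.
Normalizing constant = 0.24997; the posterior for Machine 4 is its product over the sum, 0.02453/0.24997 = 0.0981.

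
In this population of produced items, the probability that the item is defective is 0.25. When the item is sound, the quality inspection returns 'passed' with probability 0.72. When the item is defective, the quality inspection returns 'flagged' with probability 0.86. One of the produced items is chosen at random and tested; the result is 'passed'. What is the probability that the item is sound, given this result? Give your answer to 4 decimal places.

Write H for 'the item is defective'. Prior odds H:¬H = 0.25/0.75 = 0.33333. For the 'passed' outcome, the likelihood ratio is 0.14/0.72 = 0.19444.
Posterior odds = 0.33333 × 0.19444 = 0.064815, so P(H|E) = 0.064815/(1+0.064815) = 0.0609. Then P(¬H|E) = 1 − 0.0609 = 0.9391.

P(¬H | E) ≈ 0.9391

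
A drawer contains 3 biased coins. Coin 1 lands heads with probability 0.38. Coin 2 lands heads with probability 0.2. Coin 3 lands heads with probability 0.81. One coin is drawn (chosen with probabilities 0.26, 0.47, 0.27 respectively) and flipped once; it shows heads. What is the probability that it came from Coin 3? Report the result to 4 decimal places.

P(heads|C1) = 0.38; P(heads|C2) = 0.2; P(heads|C3) = 0.81.
Prior × likelihood for each source: 0.26·0.38=0.09880, 0.47·0.2=0.09400, 0.27·0.81=0.2187. Summing gives P(heads) = 0.41150.
P(Coin 3 | heads) = 0.2187 / 0.41150 = 0.5315.

Posterior probability ≈ 0.5315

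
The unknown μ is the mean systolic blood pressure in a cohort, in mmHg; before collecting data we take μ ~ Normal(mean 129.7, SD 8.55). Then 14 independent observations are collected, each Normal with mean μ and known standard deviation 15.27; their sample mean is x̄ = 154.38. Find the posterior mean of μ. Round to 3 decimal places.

Posterior mean ≈ 149.800

Prior precision 1/τ₀² = 1/8.55² = 0.0136794; data precision n/σ² = 14/15.27² = 0.0600413.
Posterior precision = 0.0136794 + 0.0600413 = 0.0737207.
Posterior mean = (0.0136794·129.7 + 0.0600413·154.38) / 0.0737207 = 149.800.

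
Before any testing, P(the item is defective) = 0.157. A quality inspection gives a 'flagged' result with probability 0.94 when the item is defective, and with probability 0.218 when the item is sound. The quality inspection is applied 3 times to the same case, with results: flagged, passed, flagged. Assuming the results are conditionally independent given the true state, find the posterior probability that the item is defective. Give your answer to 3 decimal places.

Posterior P(H) ≈ 0.210

With H the event that the item is defective, the joint likelihood of the observed sequence is P(data|H) = 0.94·0.06·0.94 = 0.053016 and P(data|¬H) = 0.218·0.782·0.218 = 0.037164.
Bayes: P(H|data) = 0.157·0.053016 / (0.157·0.053016 + 0.843·0.037164) = 0.0083235/0.039653 = 0.2099.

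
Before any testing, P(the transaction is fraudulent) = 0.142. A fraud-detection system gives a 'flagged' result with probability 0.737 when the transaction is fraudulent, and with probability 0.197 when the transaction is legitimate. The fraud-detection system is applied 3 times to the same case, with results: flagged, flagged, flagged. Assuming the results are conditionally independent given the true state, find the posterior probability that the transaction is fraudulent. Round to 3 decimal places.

Posterior P(H) ≈ 0.897

With H the event that the transaction is fraudulent, the joint likelihood of the observed sequence is P(data|H) = 0.737·0.737·0.737 = 0.40032 and P(data|¬H) = 0.197·0.197·0.197 = 0.0076454.
Bayes: P(H|data) = 0.142·0.40032 / (0.142·0.40032 + 0.858·0.0076454) = 0.056845/0.063405 = 0.8965.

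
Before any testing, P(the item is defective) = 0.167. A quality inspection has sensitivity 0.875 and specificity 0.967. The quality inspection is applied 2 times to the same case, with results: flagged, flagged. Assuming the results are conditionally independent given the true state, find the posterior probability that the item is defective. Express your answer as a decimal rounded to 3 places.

Let H be the event that the item is defective; start with P(H) = 0.167. P('flagged'|H) = 0.875, P('flagged'|¬H) = 0.033.
Update on result 1 ('flagged'): P(H) ← 0.875·0.1670 / (0.875·0.1670 + 0.033·0.8330) = 0.14613/0.17361 = 0.8417.
Update on result 2 ('flagged'): P(H) ← 0.875·0.8417 / (0.875·0.8417 + 0.033·0.1583) = 0.73646/0.74168 = 0.9930.

Posterior P(H) ≈ 0.993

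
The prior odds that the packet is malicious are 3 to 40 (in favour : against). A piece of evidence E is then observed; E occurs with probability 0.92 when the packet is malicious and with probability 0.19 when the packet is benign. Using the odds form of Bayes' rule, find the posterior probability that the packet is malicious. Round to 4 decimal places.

Posterior probability ≈ 0.2664

Prior odds = 3/40 = 0.075000.
Likelihood ratio for E = 0.92/0.19 = 4.8421.
Posterior odds = prior odds × LR = 0.36316.
Posterior probability = odds/(1+odds) = 0.36316/1.3632 = 0.2664.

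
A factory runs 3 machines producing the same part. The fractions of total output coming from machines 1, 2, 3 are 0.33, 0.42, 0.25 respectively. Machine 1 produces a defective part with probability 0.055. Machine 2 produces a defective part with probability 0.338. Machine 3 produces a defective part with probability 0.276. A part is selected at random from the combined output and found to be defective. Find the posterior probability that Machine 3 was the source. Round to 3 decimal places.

P(defective|M1) = 0.055; P(defective|M2) = 0.338; P(defective|M3) = 0.276.
Prior × likelihood for each source: 0.33·0.055=0.01815, 0.42·0.338=0.1420, 0.25·0.276=0.06900. Summing gives P(defective) = 0.22911.
P(Machine 3 | defective) = 0.06900 / 0.22911 = 0.301.

Posterior probability ≈ 0.301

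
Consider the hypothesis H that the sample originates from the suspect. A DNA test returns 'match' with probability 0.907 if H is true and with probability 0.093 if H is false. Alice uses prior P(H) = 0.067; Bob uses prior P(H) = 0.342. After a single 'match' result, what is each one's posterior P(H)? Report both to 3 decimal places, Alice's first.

The likelihood ratio for a 'match' result is 0.907/0.093 = 9.7527.
Alice: prior odds 0.067/0.933 = 0.071811; posterior odds 0.70035; posterior probability 0.412.
Bob: prior odds 0.342/0.658 = 0.51976; posterior odds 5.0690; posterior probability 0.835.

Alice: 0.412; Bob: 0.835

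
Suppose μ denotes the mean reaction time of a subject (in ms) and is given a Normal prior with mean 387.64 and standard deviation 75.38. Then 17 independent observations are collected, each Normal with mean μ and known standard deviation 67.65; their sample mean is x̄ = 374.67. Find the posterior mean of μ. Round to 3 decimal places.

Prior precision 1/τ₀² = 1/75.38² = 0.00017599; data precision n/σ² = 17/67.65² = 0.00371461.
Posterior precision = 0.00017599 + 0.00371461 = 0.00389060.
Posterior mean = (0.00017599·387.64 + 0.00371461·374.67) / 0.00389060 = 375.257.

Posterior mean ≈ 375.257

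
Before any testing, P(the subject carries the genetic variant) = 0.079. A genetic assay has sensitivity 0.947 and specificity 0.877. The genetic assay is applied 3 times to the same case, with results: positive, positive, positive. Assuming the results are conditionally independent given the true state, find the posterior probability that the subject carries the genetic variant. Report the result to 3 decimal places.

Let H be the event that the subject carries the genetic variant; start with P(H) = 0.079. P('positive'|H) = 0.947, P('positive'|¬H) = 0.123.
Update on result 1 ('positive'): P(H) ← 0.947·0.0790 / (0.947·0.0790 + 0.123·0.9210) = 0.074813/0.18810 = 0.3977.
Update on result 2 ('positive'): P(H) ← 0.947·0.3977 / (0.947·0.3977 + 0.123·0.6023) = 0.37666/0.45074 = 0.8357.
Update on result 3 ('positive'): P(H) ← 0.947·0.8357 / (0.947·0.8357 + 0.123·0.1643) = 0.79136/0.81158 = 0.9751.

Posterior P(H) ≈ 0.975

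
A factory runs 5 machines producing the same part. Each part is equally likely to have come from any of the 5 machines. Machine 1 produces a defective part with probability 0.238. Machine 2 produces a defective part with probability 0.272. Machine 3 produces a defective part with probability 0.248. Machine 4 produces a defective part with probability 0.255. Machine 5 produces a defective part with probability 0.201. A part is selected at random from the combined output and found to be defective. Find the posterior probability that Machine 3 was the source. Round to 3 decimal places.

Posterior probability ≈ 0.204

P(defective|M1) = 0.238; P(defective|M2) = 0.272; P(defective|M3) = 0.248; P(defective|M4) = 0.255; P(defective|M5) = 0.201.
Prior × likelihood for each source: 0.2·0.238=0.04760, 0.2·0.272=0.05440, 0.2·0.248=0.04960, 0.2·0.255=0.05100, 0.2·0.201=0.04020. Summing gives P(defective) = 0.24280.
P(Machine 3 | defective) = 0.04960 / 0.24280 = 0.204.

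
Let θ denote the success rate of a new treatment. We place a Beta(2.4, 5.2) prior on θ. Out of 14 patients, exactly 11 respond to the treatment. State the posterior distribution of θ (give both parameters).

Posterior: Beta(13.4, 8.2)

The binomial likelihood is conjugate to the Beta prior: with 11 successes and 3 failures, the posterior is Beta(2.4+11, 5.2+3) = Beta(13.4, 8.2).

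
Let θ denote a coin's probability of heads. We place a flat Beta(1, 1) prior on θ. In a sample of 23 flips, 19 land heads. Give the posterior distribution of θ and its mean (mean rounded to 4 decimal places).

Posterior: Beta(20, 5); mean ≈ 0.8000

The binomial likelihood is conjugate to the Beta prior: with 19 successes and 4 failures, the posterior is Beta(1+19, 1+4) = Beta(20, 5).
E[θ | data] = 20/(20+5) = 0.8000.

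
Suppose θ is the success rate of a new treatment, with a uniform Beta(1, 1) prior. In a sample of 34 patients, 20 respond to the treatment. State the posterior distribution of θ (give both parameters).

The binomial likelihood is conjugate to the Beta prior: with 20 successes and 14 failures, the posterior is Beta(1+20, 1+14) = Beta(21, 15).

Posterior: Beta(21, 15)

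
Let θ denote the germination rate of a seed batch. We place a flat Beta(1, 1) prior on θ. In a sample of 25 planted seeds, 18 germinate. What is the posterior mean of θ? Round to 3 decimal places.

Posterior mean ≈ 0.704

Observing 18 successes and 7 failures updates Beta(1, 1) by adding the success and failure counts to the two shape parameters: α = 1+18 = 19, β = 1+7 = 8.
Posterior mean = α/(α+β) = 19/27 = 0.704.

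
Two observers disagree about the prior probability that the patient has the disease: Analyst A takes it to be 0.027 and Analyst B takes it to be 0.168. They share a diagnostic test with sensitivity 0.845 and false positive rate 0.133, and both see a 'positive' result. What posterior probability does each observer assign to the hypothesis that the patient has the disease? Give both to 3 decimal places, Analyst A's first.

The likelihood ratio for a 'positive' result is 0.845/0.133 = 6.3534.
Analyst A: prior odds 0.027/0.973 = 0.027749; posterior odds 0.17630; posterior probability 0.150.
Analyst B: prior odds 0.168/0.832 = 0.20192; posterior odds 1.2829; posterior probability 0.562.

Analyst A: 0.150; Analyst B: 0.562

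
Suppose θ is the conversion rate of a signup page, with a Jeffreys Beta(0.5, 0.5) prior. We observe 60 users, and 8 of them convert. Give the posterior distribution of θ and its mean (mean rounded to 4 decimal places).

Observing 8 successes and 52 failures updates Beta(0.5, 0.5) by adding the success and failure counts to the two shape parameters: α = 0.5+8 = 8.5, β = 0.5+52 = 52.5.
Posterior mean = α/(α+β) = 8.5/61 = 0.1393.

Posterior: Beta(8.5, 52.5); mean ≈ 0.1393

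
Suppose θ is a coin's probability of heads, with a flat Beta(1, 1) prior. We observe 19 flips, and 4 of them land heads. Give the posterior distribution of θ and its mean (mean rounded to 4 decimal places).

Posterior: Beta(5, 16); mean ≈ 0.2381

The binomial likelihood is conjugate to the Beta prior: with 4 successes and 15 failures, the posterior is Beta(1+4, 1+15) = Beta(5, 16).
E[θ | data] = 5/(5+16) = 0.2381.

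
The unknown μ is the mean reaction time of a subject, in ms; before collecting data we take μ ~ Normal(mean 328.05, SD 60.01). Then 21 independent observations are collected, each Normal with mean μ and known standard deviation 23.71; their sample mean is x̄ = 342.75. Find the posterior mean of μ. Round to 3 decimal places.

Posterior mean ≈ 342.642

Prior precision 1/τ₀² = 1/60.01² = 0.00027769; data precision n/σ² = 21/23.71² = 0.0373556.
Posterior precision = 0.00027769 + 0.0373556 = 0.0376333.
Posterior mean = (0.00027769·328.05 + 0.0373556·342.75) / 0.0376333 = 342.642.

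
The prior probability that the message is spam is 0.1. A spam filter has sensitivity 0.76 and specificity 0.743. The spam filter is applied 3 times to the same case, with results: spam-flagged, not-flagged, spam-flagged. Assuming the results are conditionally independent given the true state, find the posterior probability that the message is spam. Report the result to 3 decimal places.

With H the event that the message is spam, the joint likelihood of the observed sequence is P(data|H) = 0.76·0.24·0.76 = 0.13862 and P(data|¬H) = 0.257·0.743·0.257 = 0.049074.
Bayes: P(H|data) = 0.1·0.13862 / (0.1·0.13862 + 0.9·0.049074) = 0.013862/0.058029 = 0.2389.

Posterior P(H) ≈ 0.239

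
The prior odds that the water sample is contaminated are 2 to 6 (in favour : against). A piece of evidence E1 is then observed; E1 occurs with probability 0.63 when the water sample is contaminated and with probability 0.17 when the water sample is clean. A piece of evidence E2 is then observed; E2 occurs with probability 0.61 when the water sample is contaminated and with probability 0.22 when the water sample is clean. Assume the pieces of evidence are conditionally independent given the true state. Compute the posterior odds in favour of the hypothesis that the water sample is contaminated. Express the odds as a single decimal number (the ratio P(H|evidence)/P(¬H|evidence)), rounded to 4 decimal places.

Prior odds = 2/6 = 0.33333. In log-odds, ln(0.33333) = -1.0986.
Add log likelihood ratios: ln(3.7059) + ln(2.7727) = 2.3298.
Posterior log-odds = 1.2311, so posterior odds = exp(1.2311) = 3.4251.

Posterior odds ≈ 3.4251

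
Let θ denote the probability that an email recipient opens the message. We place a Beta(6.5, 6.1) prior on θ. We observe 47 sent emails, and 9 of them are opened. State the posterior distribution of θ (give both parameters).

The binomial likelihood is conjugate to the Beta prior: with 9 successes and 38 failures, the posterior is Beta(6.5+9, 6.1+38) = Beta(15.5, 44.1).

Posterior: Beta(15.5, 44.1)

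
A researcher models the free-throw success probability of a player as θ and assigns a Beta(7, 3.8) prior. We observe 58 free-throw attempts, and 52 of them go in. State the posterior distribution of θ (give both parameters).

The binomial likelihood is conjugate to the Beta prior: with 52 successes and 6 failures, the posterior is Beta(7+52, 3.8+6) = Beta(59, 9.8).

Posterior: Beta(59, 9.8)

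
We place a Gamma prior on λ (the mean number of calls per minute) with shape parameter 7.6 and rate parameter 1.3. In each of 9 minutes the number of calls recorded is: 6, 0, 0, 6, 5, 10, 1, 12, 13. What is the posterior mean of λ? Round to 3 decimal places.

Total count ∑xᵢ = 53 over n = 9 minutes.
Gamma is conjugate to the Poisson likelihood: posterior is Gamma(shape = 7.6+53 = 60.6, rate = 1.3+9 = 10.3).
Posterior mean = shape/rate = 60.6/10.3 = 5.883.

Posterior mean ≈ 5.883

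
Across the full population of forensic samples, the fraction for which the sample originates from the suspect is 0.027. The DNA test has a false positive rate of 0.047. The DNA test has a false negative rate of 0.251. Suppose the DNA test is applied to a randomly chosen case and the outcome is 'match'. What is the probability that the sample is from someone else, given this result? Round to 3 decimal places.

P(¬H | E) ≈ 0.693

Write H for 'the sample originates from the suspect'. Prior odds H:¬H = 0.027/0.973 = 0.027749. For the 'match' outcome, the likelihood ratio is 0.749/0.047 = 15.936.
Posterior odds = 0.027749 × 15.936 = 0.44222, so P(H|E) = 0.44222/(1+0.44222) = 0.307. Then P(¬H|E) = 1 − 0.307 = 0.693.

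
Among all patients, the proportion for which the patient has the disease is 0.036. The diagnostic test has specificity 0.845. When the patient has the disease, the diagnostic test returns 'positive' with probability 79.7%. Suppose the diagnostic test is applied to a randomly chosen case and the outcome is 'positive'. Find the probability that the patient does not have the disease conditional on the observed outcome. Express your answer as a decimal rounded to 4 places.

P(¬H | E) ≈ 0.8389

Write H for 'the patient has the disease'. Prior odds H:¬H = 0.036/0.964 = 0.037344. For the 'positive' outcome, the likelihood ratio is 0.797/0.155 = 5.1419.
Posterior odds = 0.037344 × 5.1419 = 0.19202, so P(H|E) = 0.19202/(1+0.19202) = 0.1611. Then P(¬H|E) = 1 − 0.1611 = 0.8389.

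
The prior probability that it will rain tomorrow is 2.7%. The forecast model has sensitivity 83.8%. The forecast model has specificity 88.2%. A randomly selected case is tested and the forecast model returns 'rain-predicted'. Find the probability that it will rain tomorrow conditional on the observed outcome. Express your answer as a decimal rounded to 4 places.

P(H | E) ≈ 0.1646

Write H for 'it will rain tomorrow'. Prior odds H:¬H = 0.027/0.973 = 0.027749. For the 'rain-predicted' outcome, the likelihood ratio is 0.838/0.118 = 7.1017.
Posterior odds = 0.027749 × 7.1017 = 0.19707, so P(H|E) = 0.19707/(1+0.19707) = 0.1646.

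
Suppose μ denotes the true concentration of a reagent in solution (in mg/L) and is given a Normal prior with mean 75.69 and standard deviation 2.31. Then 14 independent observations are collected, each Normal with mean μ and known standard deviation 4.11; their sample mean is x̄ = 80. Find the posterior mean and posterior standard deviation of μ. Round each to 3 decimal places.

With known σ, the Normal prior is conjugate. Weight on the data is w = (n/σ²)/(n/σ² + 1/τ₀²) = 0.828790/(0.828790+0.187403) = 0.81558.
Posterior mean = w·x̄ + (1−w)·μ₀ = 0.81558·80 + 0.18442·75.69 = 79.205. Posterior variance = 1/(0.828790+0.187403) = 0.984065, so SD = 0.992.

Posterior mean ≈ 79.205; posterior SD ≈ 0.992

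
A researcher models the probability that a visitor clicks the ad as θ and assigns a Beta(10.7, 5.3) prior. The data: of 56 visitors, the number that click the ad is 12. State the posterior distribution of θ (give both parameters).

The binomial likelihood is conjugate to the Beta prior: with 12 successes and 44 failures, the posterior is Beta(10.7+12, 5.3+44) = Beta(22.7, 49.3).

Posterior: Beta(22.7, 49.3)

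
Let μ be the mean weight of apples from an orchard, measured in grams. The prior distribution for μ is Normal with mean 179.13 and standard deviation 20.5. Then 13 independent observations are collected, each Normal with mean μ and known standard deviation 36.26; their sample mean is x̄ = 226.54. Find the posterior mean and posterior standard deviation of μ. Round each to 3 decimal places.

Posterior mean ≈ 217.344; posterior SD ≈ 9.029

With known σ, the Normal prior is conjugate. Weight on the data is w = (n/σ²)/(n/σ² + 1/τ₀²) = 0.00988753/(0.00988753+0.00237954) = 0.80602.
Posterior mean = w·x̄ + (1−w)·μ₀ = 0.80602·226.54 + 0.19398·179.13 = 217.344. Posterior variance = 1/(0.00988753+0.00237954) = 81.5191, so SD = 9.029.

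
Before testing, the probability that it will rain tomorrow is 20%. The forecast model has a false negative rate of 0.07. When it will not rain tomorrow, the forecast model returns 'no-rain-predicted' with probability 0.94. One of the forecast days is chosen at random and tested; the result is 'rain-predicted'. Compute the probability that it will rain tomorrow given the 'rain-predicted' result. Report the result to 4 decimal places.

Write H for 'it will rain tomorrow'. Prior odds H:¬H = 0.2/0.8 = 0.25000. For the 'rain-predicted' outcome, the likelihood ratio is 0.93/0.06 = 15.500.
Posterior odds = 0.25000 × 15.500 = 3.8750, so P(H|E) = 3.8750/(1+3.8750) = 0.7949.

P(H | E) ≈ 0.7949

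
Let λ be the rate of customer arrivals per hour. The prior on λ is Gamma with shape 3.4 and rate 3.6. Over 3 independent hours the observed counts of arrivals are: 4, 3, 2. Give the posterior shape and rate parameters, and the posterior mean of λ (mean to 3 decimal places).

Posterior: Gamma(shape=12.4, rate=6.6); mean ≈ 1.879

The Poisson likelihood adds the total count to the shape and the number of exposure periods to the rate. Here ∑xᵢ = 9 and n = 3, so shape 3.4→12.4 and rate 3.6→6.6.
Posterior mean = shape/rate = 12.4/6.6 = 1.879.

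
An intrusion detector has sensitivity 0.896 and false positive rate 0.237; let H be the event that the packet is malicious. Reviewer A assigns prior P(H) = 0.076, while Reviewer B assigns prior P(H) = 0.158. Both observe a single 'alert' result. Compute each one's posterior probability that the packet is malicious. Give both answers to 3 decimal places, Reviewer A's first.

P('+'|H) = 0.896, P('+'|¬H) = 0.237.
Reviewer A: numerator 0.896·0.076 = 0.068096; evidence = 0.068096+0.237·0.924 = 0.28708; posterior = 0.237.
Reviewer B: numerator 0.896·0.158 = 0.14157; evidence = 0.14157+0.237·0.842 = 0.34112; posterior = 0.415.

Reviewer A: 0.237; Reviewer B: 0.415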